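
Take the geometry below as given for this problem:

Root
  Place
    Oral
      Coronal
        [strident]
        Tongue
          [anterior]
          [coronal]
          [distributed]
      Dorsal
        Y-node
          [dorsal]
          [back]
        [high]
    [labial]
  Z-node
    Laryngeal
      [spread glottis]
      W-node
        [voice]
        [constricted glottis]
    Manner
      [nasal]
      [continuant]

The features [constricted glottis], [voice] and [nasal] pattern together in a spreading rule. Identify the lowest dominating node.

[constricted glottis]: Root → Z-node → Laryngeal → W-node → [constricted glottis].
[voice]: Root → Z-node → Laryngeal → W-node → [voice].
[nasal]: Root → Z-node → Manner → [nasal].
The lowest node appearing on every path is Z-node; each proper daughter of Z-node fails to dominate at least one of the listed features.

Z-node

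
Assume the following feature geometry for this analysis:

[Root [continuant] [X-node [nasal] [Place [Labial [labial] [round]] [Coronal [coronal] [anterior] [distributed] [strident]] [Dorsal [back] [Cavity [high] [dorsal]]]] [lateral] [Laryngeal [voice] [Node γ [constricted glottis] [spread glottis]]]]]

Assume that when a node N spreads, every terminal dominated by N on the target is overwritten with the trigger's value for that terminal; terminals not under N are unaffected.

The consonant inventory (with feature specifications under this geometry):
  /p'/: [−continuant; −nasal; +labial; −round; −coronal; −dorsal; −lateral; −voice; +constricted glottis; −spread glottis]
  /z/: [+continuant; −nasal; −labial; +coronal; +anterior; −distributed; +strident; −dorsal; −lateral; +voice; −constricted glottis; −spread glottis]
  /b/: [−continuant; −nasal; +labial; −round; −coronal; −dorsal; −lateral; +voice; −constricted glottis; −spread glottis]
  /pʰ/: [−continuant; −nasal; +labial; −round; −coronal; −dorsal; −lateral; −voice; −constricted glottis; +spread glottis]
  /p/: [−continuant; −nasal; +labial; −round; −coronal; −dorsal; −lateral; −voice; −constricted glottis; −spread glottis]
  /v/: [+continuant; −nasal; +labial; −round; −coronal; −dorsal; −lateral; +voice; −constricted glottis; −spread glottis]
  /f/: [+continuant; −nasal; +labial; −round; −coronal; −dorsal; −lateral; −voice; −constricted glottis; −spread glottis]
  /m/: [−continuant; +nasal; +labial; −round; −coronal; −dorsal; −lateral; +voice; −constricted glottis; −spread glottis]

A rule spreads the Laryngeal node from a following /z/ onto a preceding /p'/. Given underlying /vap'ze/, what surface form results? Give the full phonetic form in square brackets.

The Laryngeal node dominates the terminals [voice], [constricted glottis], [spread glottis].
The target acquires /z/'s values for everything under Laryngeal — [+voice], [−constricted glottis], [−spread glottis] — while keeping its own [continuant], [nasal], [labial], ….
The resulting bundle matches /b/ in the inventory; substituting it for /p'/ gives [vabze].

[vabze]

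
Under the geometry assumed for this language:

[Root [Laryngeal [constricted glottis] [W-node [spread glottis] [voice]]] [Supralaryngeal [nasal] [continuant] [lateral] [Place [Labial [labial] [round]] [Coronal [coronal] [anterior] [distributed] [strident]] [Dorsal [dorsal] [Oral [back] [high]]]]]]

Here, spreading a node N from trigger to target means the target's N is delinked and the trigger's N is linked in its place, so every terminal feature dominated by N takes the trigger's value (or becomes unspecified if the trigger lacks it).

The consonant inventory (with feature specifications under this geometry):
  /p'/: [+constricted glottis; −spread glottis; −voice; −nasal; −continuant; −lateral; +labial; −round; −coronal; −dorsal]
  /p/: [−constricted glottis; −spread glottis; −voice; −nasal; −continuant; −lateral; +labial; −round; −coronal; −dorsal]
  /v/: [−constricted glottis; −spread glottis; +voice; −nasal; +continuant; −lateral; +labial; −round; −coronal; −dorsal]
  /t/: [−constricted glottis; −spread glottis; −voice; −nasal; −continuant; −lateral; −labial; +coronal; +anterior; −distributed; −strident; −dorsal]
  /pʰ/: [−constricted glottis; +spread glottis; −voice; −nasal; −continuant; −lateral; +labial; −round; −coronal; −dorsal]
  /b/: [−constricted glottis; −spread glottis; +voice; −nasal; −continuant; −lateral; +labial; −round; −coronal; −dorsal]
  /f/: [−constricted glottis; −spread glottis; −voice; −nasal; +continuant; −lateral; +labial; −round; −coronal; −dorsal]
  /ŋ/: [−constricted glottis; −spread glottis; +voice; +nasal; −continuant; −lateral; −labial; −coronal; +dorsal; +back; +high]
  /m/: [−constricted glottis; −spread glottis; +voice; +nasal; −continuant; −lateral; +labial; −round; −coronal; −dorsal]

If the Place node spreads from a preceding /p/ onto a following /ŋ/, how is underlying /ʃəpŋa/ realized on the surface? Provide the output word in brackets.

[ʃəpma]

Place immediately or transitively dominates [labial], [round], [coronal], [anterior], [distributed], [strident], [dorsal], [back], [high].
Spreading Place from /p/ onto /ŋ/ replaces those values with /p/'s: [+labial], [−round], [−coronal], [−dorsal]. Features outside Place ([constricted glottis], [spread glottis], [voice], …) stay as in /ŋ/.
The resulting bundle matches /m/ in the inventory; substituting it for /ŋ/ gives [ʃəpma].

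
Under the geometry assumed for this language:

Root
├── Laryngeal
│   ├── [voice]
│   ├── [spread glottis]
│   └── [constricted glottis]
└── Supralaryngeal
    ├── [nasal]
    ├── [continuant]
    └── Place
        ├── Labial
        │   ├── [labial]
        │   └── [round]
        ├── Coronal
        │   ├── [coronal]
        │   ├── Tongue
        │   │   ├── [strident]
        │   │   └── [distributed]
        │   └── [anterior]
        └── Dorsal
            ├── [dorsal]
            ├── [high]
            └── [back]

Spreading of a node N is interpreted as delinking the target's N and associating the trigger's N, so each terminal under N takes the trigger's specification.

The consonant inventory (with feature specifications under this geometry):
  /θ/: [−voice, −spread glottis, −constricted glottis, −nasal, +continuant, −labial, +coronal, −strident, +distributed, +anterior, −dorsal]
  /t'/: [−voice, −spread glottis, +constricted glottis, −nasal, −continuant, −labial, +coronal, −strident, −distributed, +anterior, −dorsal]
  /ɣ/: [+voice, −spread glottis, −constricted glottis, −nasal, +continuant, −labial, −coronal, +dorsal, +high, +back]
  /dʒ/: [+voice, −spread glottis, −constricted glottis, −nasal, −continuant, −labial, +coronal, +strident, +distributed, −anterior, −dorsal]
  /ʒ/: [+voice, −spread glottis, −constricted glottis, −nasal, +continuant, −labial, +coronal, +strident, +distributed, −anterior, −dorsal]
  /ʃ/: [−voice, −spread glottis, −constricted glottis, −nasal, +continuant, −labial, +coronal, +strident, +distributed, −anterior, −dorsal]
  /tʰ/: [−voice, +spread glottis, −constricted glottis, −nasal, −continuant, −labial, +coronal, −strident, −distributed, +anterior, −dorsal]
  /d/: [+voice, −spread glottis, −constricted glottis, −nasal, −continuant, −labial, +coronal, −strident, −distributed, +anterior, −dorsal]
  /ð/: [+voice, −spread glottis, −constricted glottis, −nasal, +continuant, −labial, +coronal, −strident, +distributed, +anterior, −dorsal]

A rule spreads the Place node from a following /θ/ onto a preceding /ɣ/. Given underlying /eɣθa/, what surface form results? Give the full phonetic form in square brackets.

[eðθa]

Terminals under Place in this geometry: [labial], [round], [coronal], [strident], [distributed], [anterior], [dorsal], [high], [back].
After delinking /ɣ/'s Place and linking /θ/'s, the affected terminals become [−labial], [+coronal], [−strident], [+distributed], [+anterior], [−dorsal]; [voice], [spread glottis], [constricted glottis], … (outside Place) are retained from /ɣ/.
The resulting bundle matches /ð/ in the inventory; substituting it for /ɣ/ gives [eðθa].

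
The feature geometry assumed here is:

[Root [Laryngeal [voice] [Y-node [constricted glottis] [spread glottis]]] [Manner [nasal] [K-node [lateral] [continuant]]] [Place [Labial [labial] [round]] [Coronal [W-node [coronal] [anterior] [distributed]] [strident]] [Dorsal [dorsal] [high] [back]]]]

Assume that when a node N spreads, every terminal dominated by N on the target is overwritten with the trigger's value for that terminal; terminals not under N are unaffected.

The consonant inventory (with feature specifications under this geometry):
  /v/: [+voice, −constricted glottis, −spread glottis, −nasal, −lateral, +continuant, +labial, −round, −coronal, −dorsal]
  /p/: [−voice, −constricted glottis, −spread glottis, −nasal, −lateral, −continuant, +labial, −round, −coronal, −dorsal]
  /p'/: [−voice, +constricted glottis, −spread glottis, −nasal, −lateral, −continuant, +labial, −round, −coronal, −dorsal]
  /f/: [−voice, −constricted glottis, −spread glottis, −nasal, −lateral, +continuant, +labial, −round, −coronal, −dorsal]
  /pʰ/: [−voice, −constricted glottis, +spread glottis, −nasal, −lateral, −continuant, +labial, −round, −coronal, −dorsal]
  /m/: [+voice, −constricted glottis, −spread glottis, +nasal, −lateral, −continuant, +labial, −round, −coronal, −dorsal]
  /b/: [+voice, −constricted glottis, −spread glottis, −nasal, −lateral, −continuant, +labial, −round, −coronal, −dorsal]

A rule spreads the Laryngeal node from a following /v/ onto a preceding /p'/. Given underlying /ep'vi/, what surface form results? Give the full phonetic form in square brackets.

[ebvi]

Terminals under Laryngeal in this geometry: [voice], [constricted glottis], [spread glottis].
After delinking /p'/'s Laryngeal and linking /v/'s, the affected terminals become [+voice], [−constricted glottis], [−spread glottis]; [nasal], [lateral], [continuant], … (outside Laryngeal) are retained from /p'/.
This feature bundle is that of [b], so /ep'vi/ surfaces as [ebvi].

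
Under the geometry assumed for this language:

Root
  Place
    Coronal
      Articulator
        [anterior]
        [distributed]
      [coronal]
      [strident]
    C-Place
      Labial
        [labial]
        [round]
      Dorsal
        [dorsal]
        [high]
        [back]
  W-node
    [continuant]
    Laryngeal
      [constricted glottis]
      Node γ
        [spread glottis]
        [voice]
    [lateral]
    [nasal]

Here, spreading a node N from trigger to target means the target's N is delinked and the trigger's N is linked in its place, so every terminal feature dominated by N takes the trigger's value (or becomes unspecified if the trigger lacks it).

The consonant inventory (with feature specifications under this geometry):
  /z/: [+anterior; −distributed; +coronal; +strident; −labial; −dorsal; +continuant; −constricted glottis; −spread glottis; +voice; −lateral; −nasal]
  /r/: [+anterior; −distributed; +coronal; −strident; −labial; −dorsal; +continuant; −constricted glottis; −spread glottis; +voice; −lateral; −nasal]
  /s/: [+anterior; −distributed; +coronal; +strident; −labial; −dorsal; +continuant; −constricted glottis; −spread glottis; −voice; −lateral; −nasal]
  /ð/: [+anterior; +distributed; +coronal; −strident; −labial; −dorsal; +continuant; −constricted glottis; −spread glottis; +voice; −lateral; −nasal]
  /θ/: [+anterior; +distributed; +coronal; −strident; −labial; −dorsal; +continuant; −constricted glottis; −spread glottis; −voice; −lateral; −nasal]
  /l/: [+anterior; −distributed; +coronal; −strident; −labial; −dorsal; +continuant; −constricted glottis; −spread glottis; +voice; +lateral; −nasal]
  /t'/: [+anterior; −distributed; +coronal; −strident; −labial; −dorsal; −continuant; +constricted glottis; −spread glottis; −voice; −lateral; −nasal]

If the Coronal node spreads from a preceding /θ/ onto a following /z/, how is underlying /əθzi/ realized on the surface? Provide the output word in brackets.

Terminals under Coronal in this geometry: [anterior], [distributed], [coronal], [strident].
The target acquires /θ/'s values for everything under Coronal — [+anterior], [+distributed], [+coronal], [−strident] — while keeping its own [labial], [dorsal], [continuant], ….
Among the inventory, only /ð/ has exactly this specification, giving the surface form [əθði].

[əθði]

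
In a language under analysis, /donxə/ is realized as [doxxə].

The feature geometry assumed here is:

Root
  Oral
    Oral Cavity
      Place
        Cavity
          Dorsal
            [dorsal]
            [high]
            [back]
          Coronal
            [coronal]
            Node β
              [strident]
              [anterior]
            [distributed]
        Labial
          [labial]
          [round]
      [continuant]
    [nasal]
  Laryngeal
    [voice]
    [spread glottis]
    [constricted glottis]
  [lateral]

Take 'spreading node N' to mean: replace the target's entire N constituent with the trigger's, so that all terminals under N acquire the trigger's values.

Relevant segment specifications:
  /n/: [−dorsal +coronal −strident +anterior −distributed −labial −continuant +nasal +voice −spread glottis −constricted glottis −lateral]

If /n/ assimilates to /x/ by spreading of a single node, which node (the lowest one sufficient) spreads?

Root

The alternation /n/ → [x] changes [voice], [nasal], [continuant], [coronal], [anterior], [distributed], [strident], [dorsal], [high], [back] and nothing else.
The smallest constituent containing every changed terminal is Root — each of its daughters lacks at least one of the affected features.
Spreading Root from /x/ overwrites each of those terminals with /x/'s values, yielding exactly [x].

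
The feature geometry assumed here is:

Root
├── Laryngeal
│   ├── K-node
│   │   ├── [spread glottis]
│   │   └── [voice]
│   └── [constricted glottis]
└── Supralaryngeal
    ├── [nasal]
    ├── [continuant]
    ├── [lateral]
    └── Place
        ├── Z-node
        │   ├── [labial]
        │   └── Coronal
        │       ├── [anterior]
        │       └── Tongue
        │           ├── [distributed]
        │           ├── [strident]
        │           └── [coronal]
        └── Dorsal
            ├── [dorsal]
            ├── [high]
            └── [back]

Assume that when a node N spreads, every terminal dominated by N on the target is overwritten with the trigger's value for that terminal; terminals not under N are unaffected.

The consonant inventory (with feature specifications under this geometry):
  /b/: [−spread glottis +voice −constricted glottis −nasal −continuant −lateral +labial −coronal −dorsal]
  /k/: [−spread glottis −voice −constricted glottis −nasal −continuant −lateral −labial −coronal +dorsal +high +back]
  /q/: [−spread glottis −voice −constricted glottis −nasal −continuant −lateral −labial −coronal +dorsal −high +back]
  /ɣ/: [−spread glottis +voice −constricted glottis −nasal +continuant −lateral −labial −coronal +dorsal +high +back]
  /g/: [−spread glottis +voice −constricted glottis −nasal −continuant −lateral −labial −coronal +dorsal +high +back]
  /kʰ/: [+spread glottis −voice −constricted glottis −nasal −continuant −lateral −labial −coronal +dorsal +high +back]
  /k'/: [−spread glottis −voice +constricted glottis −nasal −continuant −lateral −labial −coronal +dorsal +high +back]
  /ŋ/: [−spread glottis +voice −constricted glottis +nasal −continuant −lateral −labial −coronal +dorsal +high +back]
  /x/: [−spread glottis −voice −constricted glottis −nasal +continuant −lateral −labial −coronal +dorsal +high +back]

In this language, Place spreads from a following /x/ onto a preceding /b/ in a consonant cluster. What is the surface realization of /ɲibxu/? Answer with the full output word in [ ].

Place immediately or transitively dominates [labial], [anterior], [distributed], [strident], [coronal], [dorsal], [high], [back].
After delinking /b/'s Place and linking /x/'s, the affected terminals become [−labial], [−coronal], [+dorsal], [+high], [+back]; [spread glottis], [voice], [constricted glottis], … (outside Place) are retained from /b/.
This feature bundle is that of [g], so /ɲibxu/ surfaces as [ɲigxu].

[ɲigxu]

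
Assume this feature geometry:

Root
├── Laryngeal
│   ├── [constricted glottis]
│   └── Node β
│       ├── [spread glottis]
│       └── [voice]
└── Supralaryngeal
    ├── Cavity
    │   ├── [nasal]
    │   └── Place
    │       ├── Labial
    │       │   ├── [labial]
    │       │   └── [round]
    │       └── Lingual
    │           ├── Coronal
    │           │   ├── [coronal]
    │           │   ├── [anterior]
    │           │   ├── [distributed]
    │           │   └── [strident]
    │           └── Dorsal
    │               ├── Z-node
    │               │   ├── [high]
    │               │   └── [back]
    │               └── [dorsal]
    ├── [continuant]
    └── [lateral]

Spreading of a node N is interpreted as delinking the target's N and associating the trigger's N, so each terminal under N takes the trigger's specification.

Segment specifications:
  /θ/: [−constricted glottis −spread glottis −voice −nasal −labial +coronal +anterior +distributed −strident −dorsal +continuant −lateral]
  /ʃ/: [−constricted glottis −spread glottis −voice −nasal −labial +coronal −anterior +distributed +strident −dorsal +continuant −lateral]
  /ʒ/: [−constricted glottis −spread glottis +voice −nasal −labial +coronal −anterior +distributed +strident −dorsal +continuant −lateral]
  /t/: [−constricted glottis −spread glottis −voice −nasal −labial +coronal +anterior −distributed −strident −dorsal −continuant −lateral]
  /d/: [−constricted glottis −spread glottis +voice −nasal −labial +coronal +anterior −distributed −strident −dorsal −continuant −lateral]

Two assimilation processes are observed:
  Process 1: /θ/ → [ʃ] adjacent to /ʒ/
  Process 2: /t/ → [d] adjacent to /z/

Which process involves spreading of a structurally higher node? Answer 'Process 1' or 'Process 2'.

Process 1 alters [anterior], [strident]; the lowest common ancestor is Coronal (depth 5 from Root).
In Process 2, [voice] changes, so the minimal spreading node is [voice] at depth 3.
[voice] is closer to Root than Coronal, so Process 2 spreads the higher node.

Process 2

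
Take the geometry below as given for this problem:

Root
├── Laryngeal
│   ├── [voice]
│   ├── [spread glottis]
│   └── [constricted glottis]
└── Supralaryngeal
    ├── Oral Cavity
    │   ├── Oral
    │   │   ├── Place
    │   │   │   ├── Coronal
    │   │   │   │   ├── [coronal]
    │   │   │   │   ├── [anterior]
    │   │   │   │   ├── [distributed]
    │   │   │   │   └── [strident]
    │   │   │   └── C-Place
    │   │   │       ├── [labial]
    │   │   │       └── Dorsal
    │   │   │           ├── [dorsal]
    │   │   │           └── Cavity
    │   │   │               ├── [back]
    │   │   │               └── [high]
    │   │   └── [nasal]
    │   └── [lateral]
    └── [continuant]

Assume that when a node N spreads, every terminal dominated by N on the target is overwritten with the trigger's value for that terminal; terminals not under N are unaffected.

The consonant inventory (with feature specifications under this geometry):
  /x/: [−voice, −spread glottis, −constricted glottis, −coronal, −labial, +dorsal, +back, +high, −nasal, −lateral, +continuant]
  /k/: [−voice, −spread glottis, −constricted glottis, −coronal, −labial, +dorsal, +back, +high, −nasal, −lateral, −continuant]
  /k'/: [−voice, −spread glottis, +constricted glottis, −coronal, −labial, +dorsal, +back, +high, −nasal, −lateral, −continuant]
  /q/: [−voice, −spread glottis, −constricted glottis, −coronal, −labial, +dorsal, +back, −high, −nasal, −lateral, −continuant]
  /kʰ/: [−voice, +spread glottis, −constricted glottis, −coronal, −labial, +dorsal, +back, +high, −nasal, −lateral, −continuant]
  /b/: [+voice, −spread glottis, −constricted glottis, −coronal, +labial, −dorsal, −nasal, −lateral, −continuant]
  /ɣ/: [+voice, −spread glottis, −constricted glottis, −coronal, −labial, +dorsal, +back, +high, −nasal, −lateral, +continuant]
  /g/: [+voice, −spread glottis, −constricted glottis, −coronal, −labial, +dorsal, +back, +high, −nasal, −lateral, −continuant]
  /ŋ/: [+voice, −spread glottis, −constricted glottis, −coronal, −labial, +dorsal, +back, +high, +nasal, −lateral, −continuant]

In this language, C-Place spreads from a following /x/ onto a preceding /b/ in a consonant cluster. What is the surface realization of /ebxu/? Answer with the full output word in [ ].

[egxu]

The C-Place node dominates the terminals [labial], [dorsal], [back], [high].
Spreading C-Place from /x/ onto /b/ replaces those values with /x/'s: [−labial], [+dorsal], [+back], [+high]. Features outside C-Place ([voice], [spread glottis], [constricted glottis], …) stay as in /b/.
This feature bundle is that of [g], so /ebxu/ surfaces as [egxu].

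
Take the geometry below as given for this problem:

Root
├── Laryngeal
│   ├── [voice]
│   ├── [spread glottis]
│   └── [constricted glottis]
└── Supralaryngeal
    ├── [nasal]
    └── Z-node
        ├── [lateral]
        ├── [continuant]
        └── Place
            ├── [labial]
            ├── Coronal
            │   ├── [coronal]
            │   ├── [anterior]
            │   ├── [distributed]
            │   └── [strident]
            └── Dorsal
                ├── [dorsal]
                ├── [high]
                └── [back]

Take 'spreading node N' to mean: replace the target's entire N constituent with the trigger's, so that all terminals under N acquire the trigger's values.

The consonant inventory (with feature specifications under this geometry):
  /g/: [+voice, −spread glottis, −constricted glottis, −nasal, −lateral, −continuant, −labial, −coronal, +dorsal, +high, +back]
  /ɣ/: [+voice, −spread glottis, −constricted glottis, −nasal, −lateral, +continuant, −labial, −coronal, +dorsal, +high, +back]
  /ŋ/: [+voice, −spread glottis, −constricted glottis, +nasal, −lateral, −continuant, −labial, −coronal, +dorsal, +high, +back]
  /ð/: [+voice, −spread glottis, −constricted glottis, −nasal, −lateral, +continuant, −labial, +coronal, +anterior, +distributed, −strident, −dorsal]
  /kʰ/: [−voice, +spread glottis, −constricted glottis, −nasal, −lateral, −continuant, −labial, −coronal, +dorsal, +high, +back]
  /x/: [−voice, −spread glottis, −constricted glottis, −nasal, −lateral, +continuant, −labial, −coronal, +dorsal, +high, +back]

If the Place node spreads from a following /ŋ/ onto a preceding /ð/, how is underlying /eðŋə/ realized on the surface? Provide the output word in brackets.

[eɣŋə]

The Place node dominates the terminals [labial], [coronal], [anterior], [distributed], [strident], [dorsal], [high], [back].
Spreading Place from /ŋ/ onto /ð/ replaces those values with /ŋ/'s: [−labial], [−coronal], [+dorsal], [+high], [+back]. Features outside Place ([voice], [spread glottis], [constricted glottis], …) stay as in /ð/.
The resulting bundle matches /ɣ/ in the inventory; substituting it for /ð/ gives [eɣŋə].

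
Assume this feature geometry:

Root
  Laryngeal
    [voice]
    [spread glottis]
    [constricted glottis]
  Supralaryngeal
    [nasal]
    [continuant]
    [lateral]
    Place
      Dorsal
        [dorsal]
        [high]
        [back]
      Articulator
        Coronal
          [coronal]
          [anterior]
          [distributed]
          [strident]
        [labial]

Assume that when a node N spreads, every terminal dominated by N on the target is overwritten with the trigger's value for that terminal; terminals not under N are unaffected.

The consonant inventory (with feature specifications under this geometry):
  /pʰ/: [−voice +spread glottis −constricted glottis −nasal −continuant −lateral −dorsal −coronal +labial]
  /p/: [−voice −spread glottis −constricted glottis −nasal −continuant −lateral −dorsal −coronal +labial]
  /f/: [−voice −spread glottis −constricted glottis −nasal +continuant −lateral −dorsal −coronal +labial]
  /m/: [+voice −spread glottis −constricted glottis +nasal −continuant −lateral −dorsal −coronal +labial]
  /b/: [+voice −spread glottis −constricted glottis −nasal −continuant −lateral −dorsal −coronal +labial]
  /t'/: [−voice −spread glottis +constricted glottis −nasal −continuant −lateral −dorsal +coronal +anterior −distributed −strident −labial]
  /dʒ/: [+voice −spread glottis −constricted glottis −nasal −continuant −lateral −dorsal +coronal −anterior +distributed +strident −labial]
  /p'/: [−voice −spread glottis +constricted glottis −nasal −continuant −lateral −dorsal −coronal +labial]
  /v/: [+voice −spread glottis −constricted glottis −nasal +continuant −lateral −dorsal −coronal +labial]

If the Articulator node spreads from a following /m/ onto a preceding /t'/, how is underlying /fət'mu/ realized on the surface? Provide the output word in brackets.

[fəp'mu]

Articulator immediately or transitively dominates [coronal], [anterior], [distributed], [strident], [labial].
Spreading Articulator from /m/ onto /t'/ replaces those values with /m/'s: [−coronal], [+labial]. Features outside Articulator ([voice], [spread glottis], [constricted glottis], …) stay as in /t'/.
The resulting bundle matches /p'/ in the inventory; substituting it for /t'/ gives [fəp'mu].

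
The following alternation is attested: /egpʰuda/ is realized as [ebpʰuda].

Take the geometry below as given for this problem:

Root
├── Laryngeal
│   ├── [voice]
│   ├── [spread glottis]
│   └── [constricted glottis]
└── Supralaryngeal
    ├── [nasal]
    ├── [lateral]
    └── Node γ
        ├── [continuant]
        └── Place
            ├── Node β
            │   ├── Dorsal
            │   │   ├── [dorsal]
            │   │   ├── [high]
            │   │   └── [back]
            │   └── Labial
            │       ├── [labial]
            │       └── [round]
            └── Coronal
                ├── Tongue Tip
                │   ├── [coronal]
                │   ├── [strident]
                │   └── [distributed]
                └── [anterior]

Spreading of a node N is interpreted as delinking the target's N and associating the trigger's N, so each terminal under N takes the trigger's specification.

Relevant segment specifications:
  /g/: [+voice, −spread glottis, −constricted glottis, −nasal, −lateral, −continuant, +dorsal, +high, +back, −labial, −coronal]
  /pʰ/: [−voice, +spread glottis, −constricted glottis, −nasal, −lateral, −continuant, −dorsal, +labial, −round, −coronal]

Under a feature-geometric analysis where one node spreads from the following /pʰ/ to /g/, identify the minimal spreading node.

Node β

Comparing /g/ with its surface form [b], the features that change are [labial], [round], [dorsal], [high], [back].
In this geometry the lowest node dominating all of them is Node β: every daughter of Node β dominates only a proper subset, so no lower node suffices.
Spreading Node β from /pʰ/ overwrites each of those terminals with /pʰ/'s values, yielding exactly [b].
[voice], [spread glottis] stay as in /g/ although /pʰ/ differs there, so no node dominating them spread; among the remaining candidates Node β is the lowest that derives the output.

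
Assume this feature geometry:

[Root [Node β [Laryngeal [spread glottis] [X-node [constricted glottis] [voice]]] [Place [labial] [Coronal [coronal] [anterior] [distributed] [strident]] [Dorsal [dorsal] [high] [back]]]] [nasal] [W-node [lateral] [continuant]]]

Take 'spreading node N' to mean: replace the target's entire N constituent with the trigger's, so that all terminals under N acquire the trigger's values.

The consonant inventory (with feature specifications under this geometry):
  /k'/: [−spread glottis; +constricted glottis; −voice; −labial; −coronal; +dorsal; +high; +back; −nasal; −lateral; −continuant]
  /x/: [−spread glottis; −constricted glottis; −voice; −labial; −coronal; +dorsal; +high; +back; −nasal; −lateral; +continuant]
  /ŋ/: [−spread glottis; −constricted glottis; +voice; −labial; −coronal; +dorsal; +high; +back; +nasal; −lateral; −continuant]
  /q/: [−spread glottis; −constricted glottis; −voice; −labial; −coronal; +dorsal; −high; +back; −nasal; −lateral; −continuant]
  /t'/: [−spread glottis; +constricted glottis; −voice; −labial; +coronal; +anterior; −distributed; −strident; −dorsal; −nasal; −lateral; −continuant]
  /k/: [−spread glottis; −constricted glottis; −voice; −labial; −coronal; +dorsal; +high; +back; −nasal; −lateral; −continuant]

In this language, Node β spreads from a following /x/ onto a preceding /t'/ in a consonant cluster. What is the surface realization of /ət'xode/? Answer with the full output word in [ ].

[əkxode]

Node β immediately or transitively dominates [spread glottis], [constricted glottis], [voice], [labial], [coronal], [anterior], [distributed], [strident], [dorsal], [high], [back].
After delinking /t'/'s Node β and linking /x/'s, the affected terminals become [−spread glottis], [−constricted glottis], [−voice], [−labial], [−coronal], [+dorsal], [+high], [+back]; [nasal], [lateral], [continuant] (outside Node β) are retained from /t'/.
Among the inventory, only /k/ has exactly this specification, giving the surface form [əkxode].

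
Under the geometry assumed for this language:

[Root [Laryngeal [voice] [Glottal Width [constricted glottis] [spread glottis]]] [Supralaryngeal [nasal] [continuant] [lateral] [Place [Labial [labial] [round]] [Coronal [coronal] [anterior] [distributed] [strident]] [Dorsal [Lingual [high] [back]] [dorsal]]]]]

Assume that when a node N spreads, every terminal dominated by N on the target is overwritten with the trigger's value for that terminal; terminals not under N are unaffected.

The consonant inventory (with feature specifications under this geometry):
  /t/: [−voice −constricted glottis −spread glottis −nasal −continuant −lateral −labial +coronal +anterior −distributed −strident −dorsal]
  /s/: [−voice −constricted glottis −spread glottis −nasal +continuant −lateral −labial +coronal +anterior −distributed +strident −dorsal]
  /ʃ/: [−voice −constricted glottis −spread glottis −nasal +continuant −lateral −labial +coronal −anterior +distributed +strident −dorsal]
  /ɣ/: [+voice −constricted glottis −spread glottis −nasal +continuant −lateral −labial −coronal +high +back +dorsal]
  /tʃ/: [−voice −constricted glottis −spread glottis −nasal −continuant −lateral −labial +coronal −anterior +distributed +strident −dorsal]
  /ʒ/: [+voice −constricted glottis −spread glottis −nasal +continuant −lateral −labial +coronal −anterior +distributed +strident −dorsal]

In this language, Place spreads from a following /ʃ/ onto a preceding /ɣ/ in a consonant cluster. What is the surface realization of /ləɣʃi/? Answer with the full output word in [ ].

[ləʒʃi]

Terminals under Place in this geometry: [labial], [round], [coronal], [anterior], [distributed], [strident], [high], [back], [dorsal].
Spreading Place from /ʃ/ onto /ɣ/ replaces those values with /ʃ/'s: [−labial], [+coronal], [−anterior], [+distributed], [+strident], [−dorsal]. Features outside Place ([voice], [constricted glottis], [spread glottis], …) stay as in /ɣ/.
The resulting bundle matches /ʒ/ in the inventory; substituting it for /ɣ/ gives [ləʒʃi].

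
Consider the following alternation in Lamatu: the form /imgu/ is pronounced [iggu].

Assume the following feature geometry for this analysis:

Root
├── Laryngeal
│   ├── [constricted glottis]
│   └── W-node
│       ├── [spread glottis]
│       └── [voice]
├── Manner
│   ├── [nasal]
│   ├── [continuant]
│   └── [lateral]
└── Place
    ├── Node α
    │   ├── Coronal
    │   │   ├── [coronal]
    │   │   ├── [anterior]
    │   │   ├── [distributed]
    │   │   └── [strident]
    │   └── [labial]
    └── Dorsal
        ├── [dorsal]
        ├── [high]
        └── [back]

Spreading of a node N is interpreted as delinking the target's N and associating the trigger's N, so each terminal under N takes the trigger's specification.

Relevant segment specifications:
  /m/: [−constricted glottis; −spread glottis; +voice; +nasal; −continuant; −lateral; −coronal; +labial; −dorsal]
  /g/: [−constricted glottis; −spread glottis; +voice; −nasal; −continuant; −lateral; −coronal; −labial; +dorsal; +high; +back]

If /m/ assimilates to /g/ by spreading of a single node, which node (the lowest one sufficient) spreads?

Root

Comparing /m/ with its surface form [g], the features that change are [nasal], [labial], [dorsal], [high], [back].
These terminals are all dominated by Root, and no proper subconstituent of Root covers them all; Root is their lowest common ancestor.
Delinking /m/'s Root and associating /g/'s Root gives precisely the feature bundle of [g].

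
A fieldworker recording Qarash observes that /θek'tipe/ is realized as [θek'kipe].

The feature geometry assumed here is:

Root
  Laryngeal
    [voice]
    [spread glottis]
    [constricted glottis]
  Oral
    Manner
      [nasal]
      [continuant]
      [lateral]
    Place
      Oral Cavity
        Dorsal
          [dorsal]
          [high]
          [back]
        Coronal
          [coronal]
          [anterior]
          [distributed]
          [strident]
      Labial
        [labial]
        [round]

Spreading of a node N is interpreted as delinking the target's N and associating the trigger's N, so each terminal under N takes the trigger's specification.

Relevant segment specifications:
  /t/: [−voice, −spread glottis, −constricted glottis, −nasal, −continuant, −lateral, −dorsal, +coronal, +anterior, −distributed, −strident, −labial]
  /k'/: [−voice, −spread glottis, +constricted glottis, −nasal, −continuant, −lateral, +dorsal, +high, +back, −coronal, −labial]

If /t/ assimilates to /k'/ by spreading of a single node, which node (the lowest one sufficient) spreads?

Comparing /t/ with its surface form [k], the features that change are [coronal], [anterior], [distributed], [strident], [dorsal], [high], [back].
These terminals are all dominated by Oral Cavity, and no proper subconstituent of Oral Cavity covers them all; Oral Cavity is their lowest common ancestor.
Spreading Oral Cavity from /k'/ overwrites each of those terminals with /k'/'s values, yielding exactly [k].
[constricted glottis] stays as in /t/ although /k'/ differs there, so no node dominating it spread; among the remaining candidates Oral Cavity is the lowest that derives the output.

Oral Cavity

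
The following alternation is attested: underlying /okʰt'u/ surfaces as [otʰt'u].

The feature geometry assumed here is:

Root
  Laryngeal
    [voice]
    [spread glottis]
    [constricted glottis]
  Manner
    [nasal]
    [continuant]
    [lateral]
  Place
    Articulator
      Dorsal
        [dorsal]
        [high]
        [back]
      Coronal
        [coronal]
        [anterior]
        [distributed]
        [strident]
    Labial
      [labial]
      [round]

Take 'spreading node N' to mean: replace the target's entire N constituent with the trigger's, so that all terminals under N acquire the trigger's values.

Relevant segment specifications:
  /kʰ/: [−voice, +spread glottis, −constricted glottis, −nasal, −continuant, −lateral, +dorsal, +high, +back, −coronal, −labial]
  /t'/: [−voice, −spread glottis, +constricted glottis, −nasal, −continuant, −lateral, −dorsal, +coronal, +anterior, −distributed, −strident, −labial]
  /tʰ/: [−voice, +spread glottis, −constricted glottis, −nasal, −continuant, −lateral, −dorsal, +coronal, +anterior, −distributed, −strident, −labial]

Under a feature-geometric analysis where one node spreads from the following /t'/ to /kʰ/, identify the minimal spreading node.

Feature comparison: [coronal], [anterior], [distributed], [strident], [dorsal], [high], [back] differ between /kʰ/ and [tʰ]; the remaining terminals match.
These terminals are all dominated by Articulator, and no proper subconstituent of Articulator covers them all; Articulator is their lowest common ancestor.
Delinking /kʰ/'s Articulator and associating /t'/'s Articulator gives precisely the feature bundle of [tʰ].
Features on which the two segments disagree outside Articulator, such as [constricted glottis], [spread glottis], are unchanged — nothing dominating them spread, and Articulator is the minimal sufficient constituent.

Articulator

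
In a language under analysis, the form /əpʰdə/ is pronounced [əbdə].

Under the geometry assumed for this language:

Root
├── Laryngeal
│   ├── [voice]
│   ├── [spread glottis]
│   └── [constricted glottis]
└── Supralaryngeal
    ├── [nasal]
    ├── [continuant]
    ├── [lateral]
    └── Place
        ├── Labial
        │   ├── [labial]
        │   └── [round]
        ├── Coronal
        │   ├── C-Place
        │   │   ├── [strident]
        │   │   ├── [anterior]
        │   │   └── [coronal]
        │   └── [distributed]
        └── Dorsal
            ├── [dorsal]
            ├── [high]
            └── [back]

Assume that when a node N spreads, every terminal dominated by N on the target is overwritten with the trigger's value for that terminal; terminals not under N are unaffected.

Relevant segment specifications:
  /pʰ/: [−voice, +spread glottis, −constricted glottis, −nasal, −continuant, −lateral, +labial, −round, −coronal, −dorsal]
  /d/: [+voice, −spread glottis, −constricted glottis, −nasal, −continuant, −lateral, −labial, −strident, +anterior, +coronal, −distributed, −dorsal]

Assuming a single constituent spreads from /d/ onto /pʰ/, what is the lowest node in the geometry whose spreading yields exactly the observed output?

Comparing /pʰ/ with its surface form [b], the features that change are [voice], [spread glottis].
Tracing each changed feature up the tree, the paths first meet at Laryngeal; any lower node misses at least one of them.
Delinking /pʰ/'s Laryngeal and associating /d/'s Laryngeal gives precisely the feature bundle of [b].
[coronal], [labial] — on which /d/ differs from /pʰ/ — are unchanged, so Root cannot have spread; the constituent is no larger than Laryngeal.

Laryngeal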